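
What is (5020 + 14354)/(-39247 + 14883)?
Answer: -9687/12182 ≈ -0.79519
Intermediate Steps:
(5020 + 14354)/(-39247 + 14883) = 19374/(-24364) = 19374*(-1/24364) = -9687/12182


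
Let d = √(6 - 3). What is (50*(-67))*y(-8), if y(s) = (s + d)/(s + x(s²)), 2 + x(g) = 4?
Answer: -13400/3 + 1675*√3/3 ≈ -3499.6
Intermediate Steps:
x(g) = 2 (x(g) = -2 + 4 = 2)
d = √3 ≈ 1.7320
y(s) = (s + √3)/(2 + s) (y(s) = (s + √3)/(s + 2) = (s + √3)/(2 + s))
(50*(-67))*y(-8) = (50*(-67))*((-8 + √3)/(2 - 8)) = -3350*(-8 + √3)/(-6) = -(-1675)*(-8 + √3)/3 = -3350*(4/3 - √3/6) = -13400/3 + 1675*√3/3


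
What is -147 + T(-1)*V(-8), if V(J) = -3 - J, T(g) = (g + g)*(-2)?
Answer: -127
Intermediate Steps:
T(g) = -4*g (T(g) = (2*g)*(-2) = -4*g)
-147 + T(-1)*V(-8) = -147 + (-4*(-1))*(-3 - 1*(-8)) = -147 + 4*(-3 + 8) = -147 + 4*5 = -147 + 20 = -127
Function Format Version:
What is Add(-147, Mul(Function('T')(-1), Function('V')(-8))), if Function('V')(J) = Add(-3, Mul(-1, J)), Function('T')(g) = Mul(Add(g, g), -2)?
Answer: -127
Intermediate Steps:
Function('T')(g) = Mul(-4, g) (Function('T')(g) = Mul(Mul(2, g), -2) = Mul(-4, g))
Add(-147, Mul(Function('T')(-1), Function('V')(-8))) = Add(-147, Mul(Mul(-4, -1), Add(-3, Mul(-1, -8)))) = Add(-147, Mul(4, Add(-3, 8))) = Add(-147, Mul(4, 5)) = Add(-147, 20) = -127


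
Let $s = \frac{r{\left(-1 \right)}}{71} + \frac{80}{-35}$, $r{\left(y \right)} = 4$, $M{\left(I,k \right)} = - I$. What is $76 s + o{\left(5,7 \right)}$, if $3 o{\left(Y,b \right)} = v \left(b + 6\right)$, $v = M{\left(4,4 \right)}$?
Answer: $- \frac{278468}{1491} \approx -186.77$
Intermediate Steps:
$v = -4$ ($v = \left(-1\right) 4 = -4$)
$o{\left(Y,b \right)} = -8 - \frac{4 b}{3}$ ($o{\left(Y,b \right)} = \frac{\left(-4\right) \left(b + 6\right)}{3} = \frac{\left(-4\right) \left(6 + b\right)}{3} = \frac{-24 - 4 b}{3} = -8 - \frac{4 b}{3}$)
$s = - \frac{1108}{497}$ ($s = \frac{4}{71} + \frac{80}{-35} = 4 \cdot \frac{1}{71} + 80 \left(- \frac{1}{35}\right) = \frac{4}{71} - \frac{16}{7} = - \frac{1108}{497} \approx -2.2294$)
$76 s + o{\left(5,7 \right)} = 76 \left(- \frac{1108}{497}\right) - \frac{52}{3} = - \frac{84208}{497} - \frac{52}{3} = - \frac{278468}{1491}$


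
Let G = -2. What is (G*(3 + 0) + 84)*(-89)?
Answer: -6942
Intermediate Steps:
(G*(3 + 0) + 84)*(-89) = (-2*(3 + 0) + 84)*(-89) = (-2*3 + 84)*(-89) = (-6 + 84)*(-89) = 78*(-89) = -6942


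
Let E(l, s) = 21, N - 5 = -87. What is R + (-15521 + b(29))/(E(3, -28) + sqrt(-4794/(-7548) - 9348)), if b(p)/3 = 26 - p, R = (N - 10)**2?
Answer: 872381668/103477 + 15530*I*sqrt(51186170)/724339 ≈ 8430.7 + 153.39*I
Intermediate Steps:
N = -82 (N = 5 - 87 = -82)
R = 8464 (R = (-82 - 10)**2 = (-92)**2 = 8464)
b(p) = 78 - 3*p (b(p) = 3*(26 - p) = 78 - 3*p)
R + (-15521 + b(29))/(E(3, -28) + sqrt(-4794/(-7548) - 9348)) = 8464 + (-15521 + (78 - 3*29))/(21 + sqrt(-4794/(-7548) - 9348)) = 8464 + (-15521 + (78 - 87))/(21 + sqrt(-4794*(-1/7548) - 9348)) = 8464 + (-15521 - 9)/(21 + sqrt(47/74 - 9348)) = 8464 - 15530/(21 + sqrt(-691705/74)) = 8464 - 15530/(21 + I*sqrt(51186170)/74)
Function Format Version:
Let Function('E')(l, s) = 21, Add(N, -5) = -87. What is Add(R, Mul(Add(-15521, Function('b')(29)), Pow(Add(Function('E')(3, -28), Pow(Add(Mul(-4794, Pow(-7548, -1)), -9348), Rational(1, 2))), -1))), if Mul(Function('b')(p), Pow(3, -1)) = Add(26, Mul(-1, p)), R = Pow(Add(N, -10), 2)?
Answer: Add(Rational(872381668, 103477), Mul(Rational(15530, 724339), I, Pow(51186170, Rational(1, 2)))) ≈ Add(8430.7, Mul(153.39, I))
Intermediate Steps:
N = -82 (N = Add(5, -87) = -82)
R = 8464 (R = Pow(Add(-82, -10), 2) = Pow(-92, 2) = 8464)
Function('b')(p) = Add(78, Mul(-3, p)) (Function('b')(p) = Mul(3, Add(26, Mul(-1, p))) = Add(78, Mul(-3, p)))
Add(R, Mul(Add(-15521, Function('b')(29)), Pow(Add(Function('E')(3, -28), Pow(Add(Mul(-4794, Pow(-7548, -1)), -9348), Rational(1, 2))), -1))) = Add(8464, Mul(Add(-15521, Add(78, Mul(-3, 29))), Pow(Add(21, Pow(Add(Mul(-4794, Pow(-7548, -1)), -9348), Rational(1, 2))), -1))) = Add(8464, Mul(Add(-15521, Add(78, -87)), Pow(Add(21, Pow(Add(Mul(-4794, Rational(-1, 7548)), -9348), Rational(1, 2))), -1))) = Add(8464, Mul(Add(-15521, -9), Pow(Add(21, Pow(Add(Rational(47, 74), -9348), Rational(1, 2))), -1))) = Add(8464, Mul(-15530, Pow(Add(21, Pow(Rational(-691705, 74), Rational(1, 2))), -1))) = Add(8464, Mul(-15530, Pow(Add(21, Mul(Rational(1, 74), I, Pow(51186170, Rational(1, 2)))), -1)))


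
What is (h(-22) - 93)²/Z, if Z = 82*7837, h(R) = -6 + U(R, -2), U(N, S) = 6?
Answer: 8649/642634 ≈ 0.013459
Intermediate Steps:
h(R) = 0 (h(R) = -6 + 6 = 0)
Z = 642634
(h(-22) - 93)²/Z = (0 - 93)²/642634 = (-93)²*(1/642634) = 8649*(1/642634) = 8649/642634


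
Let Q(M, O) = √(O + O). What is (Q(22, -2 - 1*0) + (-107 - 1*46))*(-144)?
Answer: 22032 - 288*I ≈ 22032.0 - 288.0*I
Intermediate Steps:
Q(M, O) = √2*√O (Q(M, O) = √(2*O) = √2*√O)
(Q(22, -2 - 1*0) + (-107 - 1*46))*(-144) = (√2*√(-2 - 1*0) + (-107 - 1*46))*(-144) = (√2*√(-2 + 0) + (-107 - 46))*(-144) = (√2*√(-2) - 153)*(-144) = (√2*(I*√2) - 153)*(-144) = (2*I - 153)*(-144) = (-153 + 2*I)*(-144) = 22032 - 288*I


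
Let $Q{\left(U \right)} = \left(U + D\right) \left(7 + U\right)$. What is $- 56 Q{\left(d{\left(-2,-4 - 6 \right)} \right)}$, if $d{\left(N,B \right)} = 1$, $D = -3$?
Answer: $896$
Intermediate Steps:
$Q{\left(U \right)} = \left(-3 + U\right) \left(7 + U\right)$ ($Q{\left(U \right)} = \left(U - 3\right) \left(7 + U\right) = \left(-3 + U\right) \left(7 + U\right)$)
$- 56 Q{\left(d{\left(-2,-4 - 6 \right)} \right)} = - 56 \left(-21 + 1^{2} + 4 \cdot 1\right) = - 56 \left(-21 + 1 + 4\right) = \left(-56\right) \left(-16\right) = 896$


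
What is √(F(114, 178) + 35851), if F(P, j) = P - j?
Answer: √35787 ≈ 189.17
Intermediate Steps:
√(F(114, 178) + 35851) = √((114 - 1*178) + 35851) = √((114 - 178) + 35851) = √(-64 + 35851) = √35787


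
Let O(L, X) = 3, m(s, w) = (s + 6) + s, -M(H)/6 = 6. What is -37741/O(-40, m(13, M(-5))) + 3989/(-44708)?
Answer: -1687336595/134124 ≈ -12580.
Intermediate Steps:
M(H) = -36 (M(H) = -6*6 = -36)
m(s, w) = 6 + 2*s (m(s, w) = (6 + s) + s = 6 + 2*s)
-37741/O(-40, m(13, M(-5))) + 3989/(-44708) = -37741/3 + 3989/(-44708) = -37741*1/3 + 3989*(-1/44708) = -37741/3 - 3989/44708 = -1687336595/134124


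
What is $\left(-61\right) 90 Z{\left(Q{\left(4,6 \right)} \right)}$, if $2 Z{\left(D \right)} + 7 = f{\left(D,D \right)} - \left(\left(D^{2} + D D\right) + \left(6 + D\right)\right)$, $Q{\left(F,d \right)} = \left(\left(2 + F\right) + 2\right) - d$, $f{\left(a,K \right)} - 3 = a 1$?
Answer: $49410$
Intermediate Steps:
$f{\left(a,K \right)} = 3 + a$ ($f{\left(a,K \right)} = 3 + a 1 = 3 + a$)
$Q{\left(F,d \right)} = 4 + F - d$ ($Q{\left(F,d \right)} = \left(4 + F\right) - d = 4 + F - d$)
$Z{\left(D \right)} = -5 - D^{2}$ ($Z{\left(D \right)} = - \frac{7}{2} + \frac{\left(3 + D\right) - \left(\left(D^{2} + D D\right) + \left(6 + D\right)\right)}{2} = - \frac{7}{2} + \frac{\left(3 + D\right) - \left(\left(D^{2} + D^{2}\right) + \left(6 + D\right)\right)}{2} = - \frac{7}{2} + \frac{\left(3 + D\right) - \left(2 D^{2} + \left(6 + D\right)\right)}{2} = - \frac{7}{2} + \frac{\left(3 + D\right) - \left(6 + D + 2 D^{2}\right)}{2} = - \frac{7}{2} + \frac{-3 - 2 D^{2}}{2} = - \frac{7}{2} - \left(\frac{3}{2} + D^{2}\right) = -5 - D^{2}$)
$\left(-61\right) 90 Z{\left(Q{\left(4,6 \right)} \right)} = \left(-61\right) 90 \left(-5 - \left(4 + 4 - 6\right)^{2}\right) = - 5490 \left(-5 - \left(4 + 4 - 6\right)^{2}\right) = - 5490 \left(-5 - 2^{2}\right) = - 5490 \left(-5 - 4\right) = \left(-5490\right) \left(-9\right) = 49410$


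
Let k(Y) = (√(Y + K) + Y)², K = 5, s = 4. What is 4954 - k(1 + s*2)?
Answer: 4859 - 18*√14 ≈ 4791.6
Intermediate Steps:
k(Y) = (Y + √(5 + Y))² (k(Y) = (√(Y + 5) + Y)² = (√(5 + Y) + Y)² = (Y + √(5 + Y))²)
4954 - k(1 + s*2) = 4954 - ((1 + 4*2) + √(5 + (1 + 4*2)))² = 4954 - ((1 + 8) + √(5 + (1 + 8)))² = 4954 - (9 + √(5 + 9))² = 4954 - (9 + √14)²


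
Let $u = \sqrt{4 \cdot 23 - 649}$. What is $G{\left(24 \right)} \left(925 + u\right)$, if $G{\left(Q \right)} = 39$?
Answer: $36075 + 39 i \sqrt{557} \approx 36075.0 + 920.43 i$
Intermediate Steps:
$u = i \sqrt{557}$ ($u = \sqrt{92 - 649} = \sqrt{-557} = i \sqrt{557} \approx 23.601 i$)
$G{\left(24 \right)} \left(925 + u\right) = 39 \left(925 + i \sqrt{557}\right) = 36075 + 39 i \sqrt{557}$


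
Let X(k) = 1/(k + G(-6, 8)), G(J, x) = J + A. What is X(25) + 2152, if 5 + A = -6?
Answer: 17217/8 ≈ 2152.1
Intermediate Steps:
A = -11 (A = -5 - 6 = -11)
G(J, x) = -11 + J (G(J, x) = J - 11 = -11 + J)
X(k) = 1/(-17 + k) (X(k) = 1/(k + (-11 - 6)) = 1/(k - 17) = 1/(-17 + k))
X(25) + 2152 = 1/(-17 + 25) + 2152 = 1/8 + 2152 = ⅛ + 2152 = 17217/8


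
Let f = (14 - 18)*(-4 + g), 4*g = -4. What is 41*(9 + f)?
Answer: 1189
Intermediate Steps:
g = -1 (g = (¼)*(-4) = -1)
f = 20 (f = (14 - 18)*(-4 - 1) = -4*(-5) = 20)
41*(9 + f) = 41*(9 + 20) = 41*29 = 1189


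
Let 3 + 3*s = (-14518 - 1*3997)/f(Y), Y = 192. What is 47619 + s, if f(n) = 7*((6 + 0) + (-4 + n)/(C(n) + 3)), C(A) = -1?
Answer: 2856551/60 ≈ 47609.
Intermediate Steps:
f(n) = 28 + 7*n/2 (f(n) = 7*((6 + 0) + (-4 + n)/(-1 + 3)) = 7*(6 + (-4 + n)/2) = 7*(6 + (-4 + n)*(1/2)) = 7*(6 + (-2 + n/2)) = 7*(4 + n/2) = 28 + 7*n/2)
s = -589/60 (s = -1 + ((-14518 - 1*3997)/(28 + (7/2)*192))/3 = -1 + ((-14518 - 3997)/(28 + 672))/3 = -1 + (-18515/700)/3 = -1 + (-18515*1/700)/3 = -1 + (1/3)*(-529/20) = -1 - 529/60 = -589/60 ≈ -9.8167)
47619 + s = 47619 - 589/60 = 2856551/60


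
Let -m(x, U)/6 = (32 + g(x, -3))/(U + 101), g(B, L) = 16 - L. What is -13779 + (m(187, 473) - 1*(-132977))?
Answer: 34209673/287 ≈ 1.1920e+5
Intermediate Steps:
m(x, U) = -306/(101 + U) (m(x, U) = -6*(32 + (16 - 1*(-3)))/(U + 101) = -6*(32 + (16 + 3))/(101 + U) = -6*(32 + 19)/(101 + U) = -306/(101 + U))
-13779 + (m(187, 473) - 1*(-132977)) = -13779 + (-306/(101 + 473) - 1*(-132977)) = -13779 + (-306/574 + 132977) = -13779 + (-306*1/574 + 132977) = -13779 + (-153/287 + 132977) = -13779 + 38164246/287 = 34209673/287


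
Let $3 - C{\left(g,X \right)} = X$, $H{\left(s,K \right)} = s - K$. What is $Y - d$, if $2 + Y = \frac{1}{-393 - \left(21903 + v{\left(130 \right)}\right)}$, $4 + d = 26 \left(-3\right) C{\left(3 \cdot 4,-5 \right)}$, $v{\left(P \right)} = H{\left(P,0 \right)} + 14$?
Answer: $\frac{14047439}{22440} \approx 626.0$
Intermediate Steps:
$C{\left(g,X \right)} = 3 - X$
$v{\left(P \right)} = 14 + P$ ($v{\left(P \right)} = \left(P - 0\right) + 14 = \left(P + 0\right) + 14 = P + 14 = 14 + P$)
$d = -628$ ($d = -4 + 26 \left(-3\right) \left(3 - -5\right) = -4 - 78 \left(3 + 5\right) = -4 - 624 = -628$)
$Y = - \frac{44881}{22440}$ ($Y = -2 + \frac{1}{-393 - 22047} = -2 + \frac{1}{-22440} = -2 - \frac{1}{22440} = - \frac{44881}{22440} \approx -2.0$)
$Y - d = - \frac{44881}{22440} - -628 = - \frac{44881}{22440} + 628 = \frac{14047439}{22440}$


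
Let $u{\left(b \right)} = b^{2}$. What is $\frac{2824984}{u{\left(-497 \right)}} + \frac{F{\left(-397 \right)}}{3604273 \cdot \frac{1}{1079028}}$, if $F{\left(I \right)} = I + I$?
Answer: $- \frac{201442510481456}{890287869457} \approx -226.27$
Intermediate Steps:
$F{\left(I \right)} = 2 I$
$\frac{2824984}{u{\left(-497 \right)}} + \frac{F{\left(-397 \right)}}{3604273 \cdot \frac{1}{1079028}} = \frac{2824984}{\left(-497\right)^{2}} + \frac{2 \left(-397\right)}{3604273 \cdot \frac{1}{1079028}} = \frac{2824984}{247009} - \frac{794}{3604273 \cdot \frac{1}{1079028}} = 2824984 \cdot \frac{1}{247009} - \frac{794}{\frac{3604273}{1079028}} = \frac{2824984}{247009} - \frac{856748232}{3604273} = - \frac{201442510481456}{890287869457}$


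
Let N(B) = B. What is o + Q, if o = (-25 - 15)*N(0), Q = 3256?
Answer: 3256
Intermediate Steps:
o = 0 (o = (-25 - 15)*0 = -40*0 = 0)
o + Q = 0 + 3256 = 3256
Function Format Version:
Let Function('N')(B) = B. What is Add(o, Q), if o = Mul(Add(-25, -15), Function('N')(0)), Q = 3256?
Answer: 3256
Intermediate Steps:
o = 0 (o = Mul(Add(-25, -15), 0) = Mul(-40, 0) = 0)
Add(o, Q) = Add(0, 3256) = 3256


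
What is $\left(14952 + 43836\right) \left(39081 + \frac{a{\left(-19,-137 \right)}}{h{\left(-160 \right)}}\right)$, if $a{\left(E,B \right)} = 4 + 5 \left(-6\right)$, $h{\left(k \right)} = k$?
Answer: $\frac{45950067621}{20} \approx 2.2975 \cdot 10^{9}$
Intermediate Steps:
$a{\left(E,B \right)} = -26$ ($a{\left(E,B \right)} = 4 - 30 = -26$)
$\left(14952 + 43836\right) \left(39081 + \frac{a{\left(-19,-137 \right)}}{h{\left(-160 \right)}}\right) = \left(14952 + 43836\right) \left(39081 - \frac{26}{-160}\right) = 58788 \left(39081 - - \frac{13}{80}\right) = 58788 \left(39081 + \frac{13}{80}\right) = 58788 \cdot \frac{3126493}{80} = \frac{45950067621}{20}$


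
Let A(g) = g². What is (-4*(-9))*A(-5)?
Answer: 900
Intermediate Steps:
(-4*(-9))*A(-5) = -4*(-9)*(-5)² = 36*25 = 900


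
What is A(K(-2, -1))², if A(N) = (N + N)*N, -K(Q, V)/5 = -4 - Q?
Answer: 40000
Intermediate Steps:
K(Q, V) = 20 + 5*Q (K(Q, V) = -5*(-4 - Q) = 20 + 5*Q)
A(N) = 2*N² (A(N) = (2*N)*N = 2*N²)
A(K(-2, -1))² = (2*(20 + 5*(-2))²)² = (2*(20 - 10)²)² = (2*10²)² = (2*100)² = 200² = 40000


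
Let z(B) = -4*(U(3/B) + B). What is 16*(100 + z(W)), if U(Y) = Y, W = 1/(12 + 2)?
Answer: -7648/7 ≈ -1092.6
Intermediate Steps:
W = 1/14 ≈ 0.071429
z(B) = -12/B - 4*B (z(B) = -4*(3/B + B) = -4*(B + 3/B) = -12/B - 4*B)
16*(100 + z(W)) = 16*(100 + (-12/1/14 - 4*1/14)) = 16*(100 + (-12*14 - 2/7)) = 16*(100 + (-168 - 2/7)) = 16*(100 - 1178/7) = 16*(-478/7) = -7648/7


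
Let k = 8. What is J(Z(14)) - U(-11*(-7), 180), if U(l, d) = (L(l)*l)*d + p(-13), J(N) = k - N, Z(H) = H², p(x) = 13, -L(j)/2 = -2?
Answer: -55641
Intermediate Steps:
L(j) = 4 (L(j) = -2*(-2) = 4)
J(N) = 8 - N
U(l, d) = 13 + 4*d*l (U(l, d) = (4*l)*d + 13 = 4*d*l + 13 = 13 + 4*d*l)
J(Z(14)) - U(-11*(-7), 180) = (8 - 1*14²) - (13 + 4*180*(-11*(-7))) = (8 - 1*196) - (13 + 4*180*77) = (8 - 196) - (13 + 55440) = -188 - 1*55453 = -188 - 55453 = -55641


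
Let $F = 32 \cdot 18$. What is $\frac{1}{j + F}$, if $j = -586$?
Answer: $- \frac{1}{10} \approx -0.1$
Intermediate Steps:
$F = 576$
$\frac{1}{j + F} = \frac{1}{-586 + 576} = \frac{1}{-10} = - \frac{1}{10}$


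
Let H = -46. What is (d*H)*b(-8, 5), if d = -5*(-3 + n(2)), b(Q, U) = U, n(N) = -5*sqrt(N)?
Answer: -3450 - 5750*sqrt(2) ≈ -11582.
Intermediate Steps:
d = 15 + 25*sqrt(2) (d = -5*(-3 - 5*sqrt(2)) = 15 + 25*sqrt(2) ≈ 50.355)
(d*H)*b(-8, 5) = ((15 + 25*sqrt(2))*(-46))*5 = (-690 - 1150*sqrt(2))*5 = -3450 - 5750*sqrt(2)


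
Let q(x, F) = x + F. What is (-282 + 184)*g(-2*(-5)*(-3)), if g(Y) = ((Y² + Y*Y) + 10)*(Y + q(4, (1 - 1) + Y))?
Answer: 9933280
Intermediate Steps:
q(x, F) = F + x
g(Y) = (4 + 2*Y)*(10 + 2*Y²) (g(Y) = ((Y² + Y*Y) + 10)*(Y + (((1 - 1) + Y) + 4)) = ((Y² + Y²) + 10)*(Y + ((0 + Y) + 4)) = (2*Y² + 10)*(Y + (Y + 4)) = (10 + 2*Y²)*(Y + (4 + Y)) = (10 + 2*Y²)*(4 + 2*Y) = (4 + 2*Y)*(10 + 2*Y²))
(-282 + 184)*g(-2*(-5)*(-3)) = (-282 + 184)*(40 + 4*(-2*(-5)*(-3))³ + 8*(-2*(-5)*(-3))² + 20*(-2*(-5)*(-3))) = -98*(40 + 4*(10*(-3))³ + 8*(10*(-3))² + 20*(10*(-3))) = -98*(40 + 4*(-30)³ + 8*(-30)² + 20*(-30)) = -98*(40 + 4*(-27000) + 8*900 - 600) = -98*(40 - 108000 + 7200 - 600) = -98*(-101360) = 9933280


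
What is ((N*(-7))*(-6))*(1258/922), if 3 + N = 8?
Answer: 132090/461 ≈ 286.53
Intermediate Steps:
N = 5 (N = -3 + 8 = 5)
((N*(-7))*(-6))*(1258/922) = ((5*(-7))*(-6))*(1258/922) = (-35*(-6))*(1258*(1/922)) = 210*(629/461) = 132090/461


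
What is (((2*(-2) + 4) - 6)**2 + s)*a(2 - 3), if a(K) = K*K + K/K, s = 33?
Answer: 138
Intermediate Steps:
a(K) = 1 + K**2 (a(K) = K**2 + 1 = 1 + K**2)
(((2*(-2) + 4) - 6)**2 + s)*a(2 - 3) = (((2*(-2) + 4) - 6)**2 + 33)*(1 + (2 - 3)**2) = (((-4 + 4) - 6)**2 + 33)*(1 + (-1)**2) = ((0 - 6)**2 + 33)*(1 + 1) = ((-6)**2 + 33)*2 = (36 + 33)*2 = 69*2 = 138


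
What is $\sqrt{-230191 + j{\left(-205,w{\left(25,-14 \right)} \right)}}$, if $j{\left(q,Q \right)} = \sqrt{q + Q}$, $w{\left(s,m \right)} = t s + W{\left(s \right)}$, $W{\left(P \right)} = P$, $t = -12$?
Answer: $\sqrt{-230191 + 4 i \sqrt{30}} \approx 0.023 + 479.78 i$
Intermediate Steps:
$w{\left(s,m \right)} = - 11 s$ ($w{\left(s,m \right)} = - 12 s + s = - 11 s$)
$j{\left(q,Q \right)} = \sqrt{Q + q}$
$\sqrt{-230191 + j{\left(-205,w{\left(25,-14 \right)} \right)}} = \sqrt{-230191 + \sqrt{\left(-11\right) 25 - 205}} = \sqrt{-230191 + \sqrt{-275 - 205}} = \sqrt{-230191 + \sqrt{-480}} = \sqrt{-230191 + 4 i \sqrt{30}}$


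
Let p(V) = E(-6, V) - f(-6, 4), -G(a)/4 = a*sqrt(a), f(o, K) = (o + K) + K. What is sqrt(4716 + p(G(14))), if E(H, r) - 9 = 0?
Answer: sqrt(4723) ≈ 68.724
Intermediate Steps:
f(o, K) = o + 2*K (f(o, K) = (K + o) + K = o + 2*K)
E(H, r) = 9 (E(H, r) = 9 + 0 = 9)
G(a) = -4*a**(3/2) (G(a) = -4*a*sqrt(a) = -4*a**(3/2))
p(V) = 7 (p(V) = 9 - (-6 + 2*4) = 9 - (-6 + 8) = 9 - 1*2 = 9 - 2 = 7)
sqrt(4716 + p(G(14))) = sqrt(4716 + 7) = sqrt(4723)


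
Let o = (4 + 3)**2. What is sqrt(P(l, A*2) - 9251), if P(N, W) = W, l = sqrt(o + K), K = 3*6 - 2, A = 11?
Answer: I*sqrt(9229) ≈ 96.068*I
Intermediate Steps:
o = 49 (o = 7**2 = 49)
K = 16 (K = 18 - 2 = 16)
l = sqrt(65) (l = sqrt(49 + 16) = sqrt(65) ≈ 8.0623)
sqrt(P(l, A*2) - 9251) = sqrt(11*2 - 9251) = sqrt(22 - 9251) = sqrt(-9229) = I*sqrt(9229)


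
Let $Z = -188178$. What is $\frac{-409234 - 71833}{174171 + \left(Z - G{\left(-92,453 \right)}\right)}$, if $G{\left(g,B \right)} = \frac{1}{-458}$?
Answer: $\frac{220328686}{6415205} \approx 34.345$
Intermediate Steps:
$G{\left(g,B \right)} = - \frac{1}{458}$
$\frac{-409234 - 71833}{174171 + \left(Z - G{\left(-92,453 \right)}\right)} = \frac{-409234 - 71833}{174171 - \frac{86185523}{458}} = - \frac{481067}{174171 + \left(-188178 + \frac{1}{458}\right)} = - \frac{481067}{174171 - \frac{86185523}{458}} = - \frac{481067}{- \frac{6415205}{458}} = \left(-481067\right) \left(- \frac{458}{6415205}\right) = \frac{220328686}{6415205}$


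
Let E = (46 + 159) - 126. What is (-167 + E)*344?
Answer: -30272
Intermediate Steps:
E = 79 (E = 205 - 126 = 79)
(-167 + E)*344 = (-167 + 79)*344 = -88*344 = -30272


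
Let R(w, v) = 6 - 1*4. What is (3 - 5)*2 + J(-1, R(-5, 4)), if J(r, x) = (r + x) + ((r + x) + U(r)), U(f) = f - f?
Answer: -2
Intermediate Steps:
U(f) = 0
R(w, v) = 2 (R(w, v) = 6 - 4 = 2)
J(r, x) = 2*r + 2*x (J(r, x) = (r + x) + ((r + x) + 0) = (r + x) + (r + x) = 2*r + 2*x)
(3 - 5)*2 + J(-1, R(-5, 4)) = (3 - 5)*2 + (2*(-1) + 2*2) = -2*2 + (-2 + 4) = -4 + 2 = -2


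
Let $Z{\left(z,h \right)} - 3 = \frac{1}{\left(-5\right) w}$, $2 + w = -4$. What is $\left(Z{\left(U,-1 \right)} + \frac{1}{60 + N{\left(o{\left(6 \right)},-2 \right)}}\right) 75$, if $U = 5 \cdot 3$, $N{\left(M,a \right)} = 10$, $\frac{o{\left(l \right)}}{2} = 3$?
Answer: $\frac{1600}{7} \approx 228.57$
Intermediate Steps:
$o{\left(l \right)} = 6$ ($o{\left(l \right)} = 2 \cdot 3 = 6$)
$w = -6$ ($w = -2 - 4 = -6$)
$U = 15$
$Z{\left(z,h \right)} = \frac{91}{30}$ ($Z{\left(z,h \right)} = 3 + \frac{1}{\left(-5\right) \left(-6\right)} = 3 + \frac{1}{30} = \frac{91}{30}$)
$\left(Z{\left(U,-1 \right)} + \frac{1}{60 + N{\left(o{\left(6 \right)},-2 \right)}}\right) 75 = \left(\frac{91}{30} + \frac{1}{60 + 10}\right) 75 = \left(\frac{91}{30} + \frac{1}{70}\right) 75 = \frac{64}{21} \cdot 75 = \frac{1600}{7}$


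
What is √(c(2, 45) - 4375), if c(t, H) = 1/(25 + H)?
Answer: I*√21437430/70 ≈ 66.144*I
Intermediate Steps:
√(c(2, 45) - 4375) = √(1/(25 + 45) - 4375) = √(1/70 - 4375) = √(-306249/70) = I*√21437430/70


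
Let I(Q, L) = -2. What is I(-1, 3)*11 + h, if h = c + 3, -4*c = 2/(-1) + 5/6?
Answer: -449/24 ≈ -18.708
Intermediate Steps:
c = 7/24 (c = -(2/(-1) + 5/6)/4 = -(2*(-1) + 5*(⅙))/4 = -(-2 + ⅚)/4 = -¼*(-7/6) = 7/24 ≈ 0.29167)
h = 79/24 (h = 7/24 + 3 = 79/24 ≈ 3.2917)
I(-1, 3)*11 + h = -2*11 + 79/24 = -22 + 79/24 = -449/24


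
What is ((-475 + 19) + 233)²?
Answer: 49729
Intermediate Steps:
((-475 + 19) + 233)² = (-456 + 233)² = (-223)² = 49729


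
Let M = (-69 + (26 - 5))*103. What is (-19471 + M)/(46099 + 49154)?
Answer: -24415/95253 ≈ -0.25632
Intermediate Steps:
M = -4944 (M = (-69 + 21)*103 = -48*103 = -4944)
(-19471 + M)/(46099 + 49154) = (-19471 - 4944)/(46099 + 49154) = -24415/95253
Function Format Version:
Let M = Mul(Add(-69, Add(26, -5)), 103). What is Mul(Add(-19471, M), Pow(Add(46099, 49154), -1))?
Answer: Rational(-24415, 95253) ≈ -0.25632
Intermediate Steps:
M = -4944 (M = Mul(Add(-69, 21), 103) = Mul(-48, 103) = -4944)
Mul(Add(-19471, M), Pow(Add(46099, 49154), -1)) = Mul(Add(-19471, -4944), Pow(Add(46099, 49154), -1)) = Mul(-24415, Pow(95253, -1)) = Mul(-24415, Rational(1, 95253)) = Rational(-24415, 95253)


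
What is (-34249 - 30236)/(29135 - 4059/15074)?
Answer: -972046890/439176931 ≈ -2.2133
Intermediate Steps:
(-34249 - 30236)/(29135 - 4059/15074) = -64485/(29135 - 4059*1/15074) = -64485/(29135 - 4059/15074) = -64485/439176931/15074 = -64485*15074/439176931 = -972046890/439176931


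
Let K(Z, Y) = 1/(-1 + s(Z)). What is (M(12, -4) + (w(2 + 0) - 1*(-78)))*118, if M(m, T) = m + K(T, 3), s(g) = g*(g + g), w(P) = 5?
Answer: 347628/31 ≈ 11214.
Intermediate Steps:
s(g) = 2*g**2 (s(g) = g*(2*g) = 2*g**2)
K(Z, Y) = 1/(-1 + 2*Z**2)
M(m, T) = m + 1/(-1 + 2*T**2)
(M(12, -4) + (w(2 + 0) - 1*(-78)))*118 = ((12 + 1/(-1 + 2*(-4)**2)) + (5 - 1*(-78)))*118 = ((12 + 1/(-1 + 2*16)) + (5 + 78))*118 = ((12 + 1/(-1 + 32)) + 83)*118 = ((12 + 1/31) + 83)*118 = (373/31 + 83)*118 = (2946/31)*118 = 347628/31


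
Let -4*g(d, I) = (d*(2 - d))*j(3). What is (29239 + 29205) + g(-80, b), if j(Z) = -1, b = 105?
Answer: 56804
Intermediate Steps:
g(d, I) = d*(2 - d)/4 (g(d, I) = -d*(2 - d)*(-1)/4 = -(-1)*d*(2 - d)/4 = d*(2 - d)/4)
(29239 + 29205) + g(-80, b) = (29239 + 29205) + (1/4)*(-80)*(2 - 1*(-80)) = 58444 + (1/4)*(-80)*(2 + 80) = 58444 + (1/4)*(-80)*82 = 58444 - 1640 = 56804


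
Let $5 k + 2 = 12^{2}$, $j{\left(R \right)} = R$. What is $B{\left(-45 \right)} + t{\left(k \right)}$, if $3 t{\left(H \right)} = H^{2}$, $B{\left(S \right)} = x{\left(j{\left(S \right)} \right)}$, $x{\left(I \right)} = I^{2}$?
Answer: $\frac{172039}{75} \approx 2293.9$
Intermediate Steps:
$B{\left(S \right)} = S^{2}$
$k = \frac{142}{5}$ ($k = - \frac{2}{5} + \frac{12^{2}}{5} = - \frac{2}{5} + \frac{1}{5} \cdot 144 = - \frac{2}{5} + \frac{144}{5} = \frac{142}{5} \approx 28.4$)
$t{\left(H \right)} = \frac{H^{2}}{3}$
$B{\left(-45 \right)} + t{\left(k \right)} = \left(-45\right)^{2} + \frac{\left(\frac{142}{5}\right)^{2}}{3} = 2025 + \frac{1}{3} \cdot \frac{20164}{25} = 2025 + \frac{20164}{75} = \frac{172039}{75}$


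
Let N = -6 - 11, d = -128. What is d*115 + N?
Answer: -14737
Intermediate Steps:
N = -17
d*115 + N = -128*115 - 17 = -14720 - 17 = -14737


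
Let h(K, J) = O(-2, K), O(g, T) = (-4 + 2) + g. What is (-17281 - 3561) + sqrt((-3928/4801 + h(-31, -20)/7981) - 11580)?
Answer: -20842 + 2*I*sqrt(4250669155130578778)/38316781 ≈ -20842.0 + 107.61*I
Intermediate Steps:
O(g, T) = -2 + g
h(K, J) = -4 (h(K, J) = -2 - 2 = -4)
(-17281 - 3561) + sqrt((-3928/4801 + h(-31, -20)/7981) - 11580) = (-17281 - 3561) + sqrt((-3928/4801 - 4/7981) - 11580) = -20842 + sqrt((-3928*1/4801 - 4*1/7981) - 11580) = -20842 + sqrt((-3928/4801 - 4/7981) - 11580) = -20842 + sqrt(-31368572/38316781 - 11580) = -20842 + sqrt(-443739692552/38316781) = -20842 + 2*I*sqrt(4250669155130578778)/38316781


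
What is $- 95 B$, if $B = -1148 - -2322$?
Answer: $-111530$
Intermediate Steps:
$B = 1174$ ($B = -1148 + 2322 = 1174$)
$- 95 B = \left(-95\right) 1174 = -111530$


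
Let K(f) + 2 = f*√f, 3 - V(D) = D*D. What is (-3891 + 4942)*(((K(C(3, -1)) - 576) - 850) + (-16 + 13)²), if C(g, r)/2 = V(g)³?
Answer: -1491369 - 5448384*I*√3 ≈ -1.4914e+6 - 9.4369e+6*I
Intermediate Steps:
V(D) = 3 - D² (V(D) = 3 - D*D = 3 - D²)
C(g, r) = 2*(3 - g²)³
K(f) = -2 + f^(3/2) (K(f) = -2 + f*√f = -2 + f^(3/2))
(-3891 + 4942)*(((K(C(3, -1)) - 576) - 850) + (-16 + 13)²) = (-3891 + 4942)*((((-2 + (-2*(-3 + 3²)³)^(3/2)) - 576) - 850) + (-16 + 13)²) = 1051*((((-2 + (-2*(-3 + 9)³)^(3/2)) - 576) - 850) + (-3)²) = 1051*((((-2 + (-2*6³)^(3/2)) - 576) - 850) + 9) = 1051*((((-2 + (-2*216)^(3/2)) - 576) - 850) + 9) = 1051*((((-2 + (-432)^(3/2)) - 576) - 850) + 9) = 1051*((((-2 - 5184*I*√3) - 576) - 850) + 9) = 1051*(((-578 - 5184*I*√3) - 850) + 9) = 1051*((-1428 - 5184*I*√3) + 9) = 1051*(-1419 - 5184*I*√3) = -1491369 - 5448384*I*√3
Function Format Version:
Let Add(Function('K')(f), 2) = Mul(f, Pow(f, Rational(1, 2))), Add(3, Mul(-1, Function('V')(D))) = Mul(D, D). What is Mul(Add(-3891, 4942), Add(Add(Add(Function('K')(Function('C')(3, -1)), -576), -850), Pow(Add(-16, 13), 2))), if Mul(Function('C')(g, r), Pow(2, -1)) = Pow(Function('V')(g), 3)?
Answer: Add(-1491369, Mul(-5448384, I, Pow(3, Rational(1, 2)))) ≈ Add(-1.4914e+6, Mul(-9.4369e+6, I))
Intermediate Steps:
Function('V')(D) = Add(3, Mul(-1, Pow(D, 2))) (Function('V')(D) = Add(3, Mul(-1, Mul(D, D))) = Add(3, Mul(-1, Pow(D, 2))))
Function('C')(g, r) = Mul(2, Pow(Add(3, Mul(-1, Pow(g, 2))), 3))
Function('K')(f) = Add(-2, Pow(f, Rational(3, 2))) (Function('K')(f) = Add(-2, Mul(f, Pow(f, Rational(1, 2)))) = Add(-2, Pow(f, Rational(3, 2))))
Mul(Add(-3891, 4942), Add(Add(Add(Function('K')(Function('C')(3, -1)), -576), -850), Pow(Add(-16, 13), 2))) = Mul(Add(-3891, 4942), Add(Add(Add(Add(-2, Pow(Mul(-2, Pow(Add(-3, Pow(3, 2)), 3)), Rational(3, 2))), -576), -850), Pow(Add(-16, 13), 2))) = Mul(1051, Add(Add(Add(Add(-2, Pow(Mul(-2, Pow(Add(-3, 9), 3)), Rational(3, 2))), -576), -850), Pow(-3, 2))) = Mul(1051, Add(Add(Add(Add(-2, Pow(Mul(-2, Pow(6, 3)), Rational(3, 2))), -576), -850), 9)) = Mul(1051, Add(Add(Add(Add(-2, Pow(Mul(-2, 216), Rational(3, 2))), -576), -850), 9)) = Mul(1051, Add(Add(Add(Add(-2, Pow(-432, Rational(3, 2))), -576), -850), 9)) = Mul(1051, Add(Add(Add(Add(-2, Mul(-5184, I, Pow(3, Rational(1, 2)))), -576), -850), 9)) = Mul(1051, Add(Add(Add(-578, Mul(-5184, I, Pow(3, Rational(1, 2)))), -850), 9)) = Mul(1051, Add(Add(-1428, Mul(-5184, I, Pow(3, Rational(1, 2)))), 9)) = Mul(1051, Add(-1419, Mul(-5184, I, Pow(3, Rational(1, 2))))) = Add(-1491369, Mul(-5448384, I, Pow(3, Rational(1, 2))))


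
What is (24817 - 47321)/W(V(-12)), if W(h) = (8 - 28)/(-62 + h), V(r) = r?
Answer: -416324/5 ≈ -83265.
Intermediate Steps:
W(h) = -20/(-62 + h)
(24817 - 47321)/W(V(-12)) = (24817 - 47321)/((-20/(-62 - 12))) = -22504/((-20/(-74))) = -22504/((-20*(-1/74))) = -22504/10/37 = -22504*37/10 = -416324/5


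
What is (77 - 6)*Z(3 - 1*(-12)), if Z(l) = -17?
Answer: -1207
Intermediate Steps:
(77 - 6)*Z(3 - 1*(-12)) = (77 - 6)*(-17) = 71*(-17) = -1207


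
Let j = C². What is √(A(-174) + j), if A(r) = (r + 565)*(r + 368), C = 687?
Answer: √547823 ≈ 740.15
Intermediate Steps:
A(r) = (368 + r)*(565 + r) (A(r) = (565 + r)*(368 + r) = (368 + r)*(565 + r))
j = 471969 (j = 687² = 471969)
√(A(-174) + j) = √((207920 + (-174)² + 933*(-174)) + 471969) = √((207920 + 30276 - 162342) + 471969) = √(75854 + 471969) = √547823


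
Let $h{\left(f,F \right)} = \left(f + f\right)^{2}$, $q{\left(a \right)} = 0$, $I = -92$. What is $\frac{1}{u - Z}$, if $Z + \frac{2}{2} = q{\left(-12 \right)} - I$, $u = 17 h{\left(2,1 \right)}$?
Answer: $\frac{1}{181} \approx 0.0055249$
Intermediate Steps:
$h{\left(f,F \right)} = 4 f^{2}$ ($h{\left(f,F \right)} = \left(2 f\right)^{2} = 4 f^{2}$)
$u = 272$ ($u = 17 \cdot 4 \cdot 2^{2} = 17 \cdot 4 \cdot 4 = 17 \cdot 16 = 272$)
$Z = 91$ ($Z = -1 + \left(0 - -92\right) = -1 + \left(0 + 92\right) = -1 + 92 = 91$)
$\frac{1}{u - Z} = \frac{1}{272 - 91} = \frac{1}{181}$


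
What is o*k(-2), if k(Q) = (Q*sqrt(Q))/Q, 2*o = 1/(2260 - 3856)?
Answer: -I*sqrt(2)/3192 ≈ -0.00044305*I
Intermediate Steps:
o = -1/3192 (o = 1/(2*(2260 - 3856)) = (1/2)/(-1596) = (1/2)*(-1/1596) = -1/3192 ≈ -0.00031328)
k(Q) = sqrt(Q) (k(Q) = Q**(3/2)/Q = sqrt(Q))
o*k(-2) = -I*sqrt(2)/3192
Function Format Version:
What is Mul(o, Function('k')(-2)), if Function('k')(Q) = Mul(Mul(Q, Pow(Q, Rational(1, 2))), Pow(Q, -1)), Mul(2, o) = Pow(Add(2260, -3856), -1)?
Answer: Mul(Rational(-1, 3192), I, Pow(2, Rational(1, 2))) ≈ Mul(-0.00044305, I)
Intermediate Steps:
o = Rational(-1, 3192) (o = Mul(Rational(1, 2), Pow(Add(2260, -3856), -1)) = Mul(Rational(1, 2), Pow(-1596, -1)) = Mul(Rational(1, 2), Rational(-1, 1596)) = Rational(-1, 3192) ≈ -0.00031328)
Function('k')(Q) = Pow(Q, Rational(1, 2)) (Function('k')(Q) = Mul(Pow(Q, Rational(3, 2)), Pow(Q, -1)) = Pow(Q, Rational(1, 2)))
Mul(o, Function('k')(-2)) = Mul(Rational(-1, 3192), Pow(-2, Rational(1, 2))) = Mul(Rational(-1, 3192), Mul(I, Pow(2, Rational(1, 2)))) = Mul(Rational(-1, 3192), I, Pow(2, Rational(1, 2)))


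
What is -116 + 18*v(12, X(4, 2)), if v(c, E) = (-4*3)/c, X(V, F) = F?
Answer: -134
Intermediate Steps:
v(c, E) = -12/c
-116 + 18*v(12, X(4, 2)) = -116 + 18*(-12/12) = -116 + 18*(-12*1/12) = -116 + 18*(-1) = -116 - 18 = -134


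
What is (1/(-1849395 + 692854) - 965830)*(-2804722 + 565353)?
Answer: 2501424425751206439/1156541 ≈ 2.1628e+12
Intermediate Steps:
(1/(-1849395 + 692854) - 965830)*(-2804722 + 565353) = (1/(-1156541) - 965830)*(-2239369) = (-1/1156541 - 965830)*(-2239369) = -1117021994031/1156541*(-2239369) = 2501424425751206439/1156541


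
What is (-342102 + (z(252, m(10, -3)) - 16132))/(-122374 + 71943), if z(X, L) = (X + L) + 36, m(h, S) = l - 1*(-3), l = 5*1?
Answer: 9674/1363 ≈ 7.0976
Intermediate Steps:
l = 5
m(h, S) = 8 (m(h, S) = 5 - 1*(-3) = 5 + 3 = 8)
z(X, L) = 36 + L + X (z(X, L) = (L + X) + 36 = 36 + L + X)
(-342102 + (z(252, m(10, -3)) - 16132))/(-122374 + 71943) = (-342102 + ((36 + 8 + 252) - 16132))/(-122374 + 71943) = (-342102 + (296 - 16132))/(-50431) = (-342102 - 15836)*(-1/50431) = -357938*(-1/50431) = 9674/1363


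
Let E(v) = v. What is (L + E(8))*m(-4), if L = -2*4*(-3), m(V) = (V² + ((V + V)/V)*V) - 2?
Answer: 192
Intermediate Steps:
m(V) = -2 + V² + 2*V (m(V) = (V² + ((2*V)/V)*V) - 2 = (V² + 2*V) - 2 = -2 + V² + 2*V)
L = 24 (L = -8*(-3) = 24)
(L + E(8))*m(-4) = (24 + 8)*(-2 + (-4)² + 2*(-4)) = 32*(-2 + 16 - 8) = 32*6 = 192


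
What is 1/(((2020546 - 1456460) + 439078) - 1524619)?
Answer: -1/521455 ≈ -1.9177e-6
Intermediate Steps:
1/(((2020546 - 1456460) + 439078) - 1524619) = 1/((564086 + 439078) - 1524619) = 1/(1003164 - 1524619) = 1/(-521455) = -1/521455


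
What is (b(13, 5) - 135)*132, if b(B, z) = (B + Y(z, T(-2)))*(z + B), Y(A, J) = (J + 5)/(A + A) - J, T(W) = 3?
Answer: 39204/5 ≈ 7840.8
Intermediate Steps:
Y(A, J) = -J + (5 + J)/(2*A) (Y(A, J) = (5 + J)/((2*A)) - J = (5 + J)*(1/(2*A)) - J = (5 + J)/(2*A) - J = -J + (5 + J)/(2*A))
b(B, z) = (B + z)*(B + (8 - 6*z)/(2*z)) (b(B, z) = (B + (5 + 3 - 2*z*3)/(2*z))*(z + B) = (B + (5 + 3 - 6*z)/(2*z))*(B + z) = (B + (8 - 6*z)/(2*z))*(B + z) = (B + z)*(B + (8 - 6*z)/(2*z)))
(b(13, 5) - 135)*132 = ((4 + 13**2 - 3*13 - 3*5 + 13*5 + 4*13/5) - 135)*132 = ((4 + 169 - 39 - 15 + 65 + 4*13*(1/5)) - 135)*132 = ((4 + 169 - 39 - 15 + 65 + 52/5) - 135)*132 = (972/5 - 135)*132 = (297/5)*132 = 39204/5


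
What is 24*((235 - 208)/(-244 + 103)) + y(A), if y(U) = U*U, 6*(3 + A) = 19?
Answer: -7729/1692 ≈ -4.5680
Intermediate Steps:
A = 1/6 (A = -3 + (1/6)*19 = -3 + 19/6 = 1/6 ≈ 0.16667)
y(U) = U**2
24*((235 - 208)/(-244 + 103)) + y(A) = 24*((235 - 208)/(-244 + 103)) + (1/6)**2 = 24*(27/(-141)) + 1/36 = 24*(27*(-1/141)) + 1/36 = 24*(-9/47) + 1/36 = -216/47 + 1/36 = -7729/1692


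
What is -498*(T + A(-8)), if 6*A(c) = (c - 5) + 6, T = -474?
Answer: 236633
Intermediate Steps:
A(c) = ⅙ + c/6 (A(c) = ((c - 5) + 6)/6 = ((-5 + c) + 6)/6 = (1 + c)/6 = ⅙ + c/6)
-498*(T + A(-8)) = -498*(-474 + (⅙ + (⅙)*(-8))) = -498*(-474 + (⅙ - 4/3)) = -498*(-474 - 7/6) = -498*(-2851/6) = 236633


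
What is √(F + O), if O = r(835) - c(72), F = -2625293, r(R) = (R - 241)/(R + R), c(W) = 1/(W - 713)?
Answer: I*√752084661488301105/535235 ≈ 1620.3*I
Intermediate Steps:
c(W) = 1/(-713 + W)
r(R) = (-241 + R)/(2*R) (r(R) = (-241 + R)/((2*R)) = (-241 + R)*(1/(2*R)) = (-241 + R)/(2*R))
O = 191212/535235 (O = (½)*(-241 + 835)/835 - 1/(-713 + 72) = (½)*(1/835)*594 - 1/(-641) = 297/835 - 1*(-1/641) = 297/835 + 1/641 = 191212/535235 ≈ 0.35725)
√(F + O) = √(-2625293 + 191212/535235) = √(-1405148507643/535235) = I*√752084661488301105/535235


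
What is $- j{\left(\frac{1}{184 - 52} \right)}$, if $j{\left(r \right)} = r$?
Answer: $- \frac{1}{132} \approx -0.0075758$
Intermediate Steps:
$- j{\left(\frac{1}{184 - 52} \right)} = - \frac{1}{184 - 52} = - \frac{1}{132}$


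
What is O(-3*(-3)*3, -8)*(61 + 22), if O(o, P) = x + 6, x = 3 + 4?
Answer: 1079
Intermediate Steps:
x = 7
O(o, P) = 13 (O(o, P) = 7 + 6 = 13)
O(-3*(-3)*3, -8)*(61 + 22) = 13*(61 + 22) = 13*83 = 1079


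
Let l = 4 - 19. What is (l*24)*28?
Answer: -10080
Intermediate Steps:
l = -15
(l*24)*28 = -15*24*28 = -360*28 = -10080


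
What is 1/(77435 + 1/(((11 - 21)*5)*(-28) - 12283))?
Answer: 10883/842725104 ≈ 1.2914e-5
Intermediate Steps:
1/(77435 + 1/(((11 - 21)*5)*(-28) - 12283)) = 1/(77435 + 1/(-10*5*(-28) - 12283)) = 1/(77435 + 1/(-50*(-28) - 12283)) = 1/(77435 + 1/(1400 - 12283)) = 1/(77435 + 1/(-10883)) = 1/(77435 - 1/10883) = 1/(842725104/10883) = 10883/842725104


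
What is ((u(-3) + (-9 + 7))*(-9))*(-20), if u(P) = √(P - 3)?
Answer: -360 + 180*I*√6 ≈ -360.0 + 440.91*I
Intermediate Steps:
u(P) = √(-3 + P)
((u(-3) + (-9 + 7))*(-9))*(-20) = ((√(-3 - 3) + (-9 + 7))*(-9))*(-20) = ((√(-6) - 2)*(-9))*(-20) = ((I*√6 - 2)*(-9))*(-20) = ((-2 + I*√6)*(-9))*(-20) = (18 - 9*I*√6)*(-20) = -360 + 180*I*√6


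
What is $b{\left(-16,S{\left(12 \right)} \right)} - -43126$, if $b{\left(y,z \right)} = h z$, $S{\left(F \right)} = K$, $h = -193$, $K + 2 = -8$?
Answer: $45056$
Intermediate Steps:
$K = -10$ ($K = -2 - 8 = -10$)
$S{\left(F \right)} = -10$
$b{\left(y,z \right)} = - 193 z$
$b{\left(-16,S{\left(12 \right)} \right)} - -43126 = \left(-193\right) \left(-10\right) - -43126 = 1930 + 43126 = 45056$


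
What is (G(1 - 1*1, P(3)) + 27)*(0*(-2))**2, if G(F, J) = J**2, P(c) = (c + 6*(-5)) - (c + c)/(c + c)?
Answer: 0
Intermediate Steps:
P(c) = -31 + c (P(c) = (c - 30) - 2*c/(2*c) = (-30 + c) - 2*c*1/(2*c) = (-30 + c) - 1*1 = (-30 + c) - 1 = -31 + c)
(G(1 - 1*1, P(3)) + 27)*(0*(-2))**2 = ((-31 + 3)**2 + 27)*(0*(-2))**2 = ((-28)**2 + 27)*0**2 = (784 + 27)*0 = 811*0 = 0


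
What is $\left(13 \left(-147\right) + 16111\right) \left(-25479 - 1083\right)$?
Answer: $-377180400$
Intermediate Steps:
$\left(13 \left(-147\right) + 16111\right) \left(-25479 - 1083\right) = \left(-1911 + 16111\right) \left(-26562\right) = 14200 \left(-26562\right) = -377180400$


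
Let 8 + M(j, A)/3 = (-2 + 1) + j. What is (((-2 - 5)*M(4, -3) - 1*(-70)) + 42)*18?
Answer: 3906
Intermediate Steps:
M(j, A) = -27 + 3*j (M(j, A) = -24 + 3*((-2 + 1) + j) = -24 + 3*(-1 + j) = -24 + (-3 + 3*j) = -27 + 3*j)
(((-2 - 5)*M(4, -3) - 1*(-70)) + 42)*18 = (((-2 - 5)*(-27 + 3*4) - 1*(-70)) + 42)*18 = ((-7*(-27 + 12) + 70) + 42)*18 = ((-7*(-15) + 70) + 42)*18 = ((105 + 70) + 42)*18 = (175 + 42)*18 = 217*18 = 3906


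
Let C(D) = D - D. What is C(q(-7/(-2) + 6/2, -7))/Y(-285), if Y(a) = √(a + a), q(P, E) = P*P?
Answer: 0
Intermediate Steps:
q(P, E) = P²
C(D) = 0
Y(a) = √2*√a (Y(a) = √(2*a) = √2*√a)
C(q(-7/(-2) + 6/2, -7))/Y(-285) = 0/((√2*√(-285))) = 0/((√2*(I*√285))) = 0/((I*√570)) = 0*(-I*√570/570) = 0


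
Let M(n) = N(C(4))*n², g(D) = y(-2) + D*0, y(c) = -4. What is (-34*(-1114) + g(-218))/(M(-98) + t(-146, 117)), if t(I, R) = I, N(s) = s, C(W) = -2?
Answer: -18936/9677 ≈ -1.9568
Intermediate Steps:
g(D) = -4 (g(D) = -4 + D*0 = -4 + 0 = -4)
M(n) = -2*n²
(-34*(-1114) + g(-218))/(M(-98) + t(-146, 117)) = (-34*(-1114) - 4)/(-2*(-98)² - 146) = (37876 - 4)/(-2*9604 - 146) = 37872/(-19208 - 146) = 37872/(-19354) = 37872*(-1/19354) = -18936/9677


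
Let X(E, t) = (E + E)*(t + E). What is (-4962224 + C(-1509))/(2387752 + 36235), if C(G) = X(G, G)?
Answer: 4146100/2423987 ≈ 1.7104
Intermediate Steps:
X(E, t) = 2*E*(E + t) (X(E, t) = (2*E)*(E + t) = 2*E*(E + t))
C(G) = 4*G² (C(G) = 2*G*(G + G) = 2*G*(2*G) = 4*G²)
(-4962224 + C(-1509))/(2387752 + 36235) = (-4962224 + 4*(-1509)²)/(2387752 + 36235) = (-4962224 + 4*2277081)/2423987 = (-4962224 + 9108324)*(1/2423987) = 4146100*(1/2423987) = 4146100/2423987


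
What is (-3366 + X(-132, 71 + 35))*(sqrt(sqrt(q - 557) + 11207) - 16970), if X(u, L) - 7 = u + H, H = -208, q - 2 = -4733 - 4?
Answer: 62772030 - 3699*sqrt(11207 + 42*I*sqrt(3)) ≈ 6.238e+7 - 1270.9*I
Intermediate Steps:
q = -4735 (q = 2 + (-4733 - 4) = 2 - 4737 = -4735)
X(u, L) = -201 + u (X(u, L) = 7 + (u - 208) = 7 + (-208 + u) = -201 + u)
(-3366 + X(-132, 71 + 35))*(sqrt(sqrt(q - 557) + 11207) - 16970) = (-3366 + (-201 - 132))*(sqrt(sqrt(-4735 - 557) + 11207) - 16970) = (-3366 - 333)*(sqrt(sqrt(-5292) + 11207) - 16970) = -3699*(sqrt(42*I*sqrt(3) + 11207) - 16970) = -3699*(sqrt(11207 + 42*I*sqrt(3)) - 16970) = -3699*(-16970 + sqrt(11207 + 42*I*sqrt(3))) = 62772030 - 3699*sqrt(11207 + 42*I*sqrt(3))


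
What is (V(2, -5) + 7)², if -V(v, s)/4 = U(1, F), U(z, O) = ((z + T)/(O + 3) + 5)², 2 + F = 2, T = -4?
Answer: 3249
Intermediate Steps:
F = 0 (F = -2 + 2 = 0)
U(z, O) = (5 + (-4 + z)/(3 + O))² (U(z, O) = ((z - 4)/(O + 3) + 5)² = ((-4 + z)/(3 + O) + 5)² = (5 + (-4 + z)/(3 + O))²)
V(v, s) = -64 (V(v, s) = -4*(11 + 1 + 5*0)²/(3 + 0)² = -4*(11 + 1 + 0)²/3² = -4*12²/9 = -4*144/9 = -4*16 = -64)
(V(2, -5) + 7)² = (-64 + 7)² = (-57)² = 3249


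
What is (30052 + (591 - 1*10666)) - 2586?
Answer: 17391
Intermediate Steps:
(30052 + (591 - 1*10666)) - 2586 = (30052 + (591 - 10666)) - 2586 = (30052 - 10075) - 2586 = 19977 - 2586 = 17391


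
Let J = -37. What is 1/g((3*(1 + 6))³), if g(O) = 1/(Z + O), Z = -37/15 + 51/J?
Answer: 5137721/555 ≈ 9257.2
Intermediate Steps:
Z = -2134/555 (Z = -37/15 + 51/(-37) = -37*1/15 + 51*(-1/37) = -37/15 - 51/37 = -2134/555 ≈ -3.8450)
g(O) = 1/(-2134/555 + O)
1/g((3*(1 + 6))³) = 1/(555/(-2134 + 555*(3*(1 + 6))³)) = 1/(555/(-2134 + 555*(3*7)³)) = 1/(555/(-2134 + 555*21³)) = 1/(555/(-2134 + 555*9261)) = 1/(555/(-2134 + 5139855)) = 1/(555/5137721) = 5137721/555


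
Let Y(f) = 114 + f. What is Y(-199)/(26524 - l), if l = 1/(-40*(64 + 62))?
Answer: -428400/133680961 ≈ -0.0032046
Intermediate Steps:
l = -1/5040 (l = 1/(-40*126) = 1/(-5040) = -1/5040 ≈ -0.00019841)
Y(-199)/(26524 - l) = (114 - 199)/(26524 - 1*(-1/5040)) = -85/(26524 + 1/5040) = -85/133680961/5040 = -85*5040/133680961 = -428400/133680961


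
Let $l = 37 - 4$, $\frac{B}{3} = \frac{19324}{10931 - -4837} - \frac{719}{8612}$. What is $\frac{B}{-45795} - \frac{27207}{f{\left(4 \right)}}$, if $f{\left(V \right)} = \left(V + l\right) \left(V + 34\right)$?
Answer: $- \frac{3524843131808041}{182155705616340} \approx -19.351$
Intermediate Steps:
$B = \frac{19385137}{5658084}$ ($B = 3 \left(\frac{19324}{10931 - -4837} - \frac{719}{8612}\right) = 3 \left(\frac{19324}{10931 + 4837} - \frac{719}{8612}\right) = 3 \left(\frac{19324}{15768} - \frac{719}{8612}\right) = 3 \left(19324 \cdot \frac{1}{15768} - \frac{719}{8612}\right) = 3 \left(\frac{4831}{3942} - \frac{719}{8612}\right) = 3 \cdot \frac{19385137}{16974252} = \frac{19385137}{5658084} \approx 3.4261$)
$l = 33$
$f{\left(V \right)} = \left(33 + V\right) \left(34 + V\right)$ ($f{\left(V \right)} = \left(V + 33\right) \left(V + 34\right) = \left(33 + V\right) \left(34 + V\right)$)
$\frac{B}{-45795} - \frac{27207}{f{\left(4 \right)}} = \frac{19385137}{5658084 \left(-45795\right)} - \frac{27207}{1122 + 4^{2} + 67 \cdot 4} = \frac{19385137}{5658084} \left(- \frac{1}{45795}\right) - \frac{27207}{1122 + 16 + 268} = - \frac{19385137}{259111956780} - \frac{27207}{1406} = - \frac{3524843131808041}{182155705616340}$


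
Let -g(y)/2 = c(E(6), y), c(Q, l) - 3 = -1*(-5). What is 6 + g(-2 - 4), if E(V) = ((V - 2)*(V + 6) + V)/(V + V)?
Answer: -10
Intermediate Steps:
E(V) = (V + (-2 + V)*(6 + V))/(2*V) (E(V) = ((-2 + V)*(6 + V) + V)/((2*V)) = (V + (-2 + V)*(6 + V))*(1/(2*V)) = (V + (-2 + V)*(6 + V))/(2*V))
c(Q, l) = 8 (c(Q, l) = 3 - 1*(-5) = 3 + 5 = 8)
g(y) = -16 (g(y) = -2*8 = -16)
6 + g(-2 - 4) = 6 - 16 = -10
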